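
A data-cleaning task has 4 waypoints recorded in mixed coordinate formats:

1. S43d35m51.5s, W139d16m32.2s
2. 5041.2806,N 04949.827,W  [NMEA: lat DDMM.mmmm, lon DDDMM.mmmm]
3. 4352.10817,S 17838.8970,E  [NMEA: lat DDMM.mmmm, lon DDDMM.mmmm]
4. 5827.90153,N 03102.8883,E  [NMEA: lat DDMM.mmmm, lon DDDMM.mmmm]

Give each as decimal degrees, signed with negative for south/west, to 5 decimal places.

Point 1:
  Latitude: 43° + 35/60 + 51.5/3600 = 43 + 0.583333 + 0.014306 = 43.597639
  hemisphere S, so the sign is −
  λ: 16′ + 32.2″ = 16.53667′; 139 + 16.53667/60 = 139.275611
  hemisphere W, so the sign is −
Point 2:
  Lat: degrees = first 2 digits = 50, minutes = 41.2806; 50 + 41.2806/60 = 50.688010
  N → positive
  λ: degrees = first 3 digits = 49, minutes = 49.827; 49 + 49.827/60 = 49.830450
  W → negative
Point 3:
  φ: split at 2 digits → 43° and 52.10817′; 43 + 52.10817/60 = 43.868470
  hemisphere S, so the sign is −
  Lon: degrees = first 3 digits = 178, minutes = 38.897; 178 + 38.897/60 = 178.648283
  E ⇒ keep positive
Point 4:
  Lat: split at 2 digits → 58° and 27.90153′; 58 + 27.90153/60 = 58.465026
  N ⇒ keep positive
  Lon: split at 3 digits → 031° and 2.8883′; 31 + 2.8883/60 = 31.048138
  E → positive

1. -43.59764, -139.27561
2. 50.68801, -49.83045
3. -43.86847, 178.64828
4. 58.46503, 31.04814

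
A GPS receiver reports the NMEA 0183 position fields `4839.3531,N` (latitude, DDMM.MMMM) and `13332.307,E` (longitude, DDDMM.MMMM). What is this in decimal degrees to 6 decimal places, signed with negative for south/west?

48.655885, 133.538450

Lat: split at 2 digits → 48° and 39.3531′; 48 + 39.3531/60 = 48.6558850
N → positive
Lon: split at 3 digits → 133° and 32.307′; 133 + 32.307/60 = 133.5384500
E ⇒ keep positive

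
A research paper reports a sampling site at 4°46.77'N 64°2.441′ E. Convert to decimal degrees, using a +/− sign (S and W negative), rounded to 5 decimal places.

Latitude: 4 + 46.77/60 = 4.779500
N → positive
λ: 2.441′ = 0.040683°; total 64.040683
E → positive

4.77950, 64.04068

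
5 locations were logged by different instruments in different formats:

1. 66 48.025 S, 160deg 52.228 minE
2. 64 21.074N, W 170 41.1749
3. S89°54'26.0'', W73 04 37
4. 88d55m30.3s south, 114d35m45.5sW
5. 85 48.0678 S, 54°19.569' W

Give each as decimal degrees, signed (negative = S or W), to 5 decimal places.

1. -66.80042, 160.87047
2. 64.35123, -170.68625
3. -89.90722, -73.07694
4. -88.92508, -114.59597
5. -85.80113, -54.32615

Point 1:
  Latitude: 66 + 48.025/60 = 66.800417
  S → negative
  Lon: 52.228′ = 0.870467°; total 160.870467
  E → positive
Point 2:
  Latitude: 64 + 21.074/60 = 64.351233
  N ⇒ keep positive
  λ: 170 + 41.1749/60 = 170.686248
  W → negative
Point 3:
  Latitude: 54′ + 26″ = 54.43333′; 89 + 54.43333/60 = 89.907222
  hemisphere S, so the sign is −
  λ: 73° + 4/60 + 37/3600 = 73 + 0.066667 + 0.010278 = 73.076944
  W → negative
Point 4:
  φ: 88 + 55/60 + 30.3/3600 = 88.925083
  hemisphere S, so the sign is −
  Longitude: 35′ + 45.5″ = 35.75833′; 114 + 35.75833/60 = 114.595972
  W → negative
Point 5:
  Lat: 85 + 48.0678/60 = 85.801130
  hemisphere S, so the sign is −
  Longitude: 19.569′ = 0.326150°; total 54.326150
  hemisphere W, so the sign is −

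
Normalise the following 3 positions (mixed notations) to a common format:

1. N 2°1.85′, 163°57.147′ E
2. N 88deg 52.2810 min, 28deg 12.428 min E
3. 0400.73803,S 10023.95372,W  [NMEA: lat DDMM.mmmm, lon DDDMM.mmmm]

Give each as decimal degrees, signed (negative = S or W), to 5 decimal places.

1. 2.03083, 163.95245
2. 88.87135, 28.20713
3. -4.01230, -100.39923

Point 1:
  Lat: 2 + 1.85/60 = 2.030833
  N → positive
  Lon: 163 + 57.147/60 = 163.952450
  E ⇒ keep positive
Point 2:
  Lat: 52.281′ = 0.871350°; total 88.871350
  N → positive
  Longitude: 28 + 12.428/60 = 28.207133
  E ⇒ keep positive
Point 3:
  Lat: split at 2 digits → 04° and 0.73803′; 4 + 0.73803/60 = 4.012301
  S → negative
  Lon: split at 3 digits → 100° and 23.95372′; 100 + 23.95372/60 = 100.399229
  W ⇒ negate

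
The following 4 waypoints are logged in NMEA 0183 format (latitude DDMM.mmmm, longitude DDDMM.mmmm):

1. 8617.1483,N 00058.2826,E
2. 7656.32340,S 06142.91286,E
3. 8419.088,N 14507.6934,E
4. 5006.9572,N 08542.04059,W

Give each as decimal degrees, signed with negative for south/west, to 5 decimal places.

1. 86.28581, 0.97138
2. -76.93872, 61.71521
3. 84.31813, 145.12822
4. 50.11595, -85.70068

Point 1:
  Lat: degrees = first 2 digits = 86, minutes = 17.1483; 86 + 17.1483/60 = 86.285805
  N ⇒ keep positive
  Lon: split at 3 digits → 000° and 58.2826′; 0 + 58.2826/60 = 0.971377
  E ⇒ keep positive
Point 2:
  φ: split at 2 digits → 76° and 56.3234′; 76 + 56.3234/60 = 76.938723
  S → negative
  Lon: degrees = first 3 digits = 61, minutes = 42.91286; 61 + 42.91286/60 = 61.715214
  E ⇒ keep positive
Point 3:
  Lat: degrees = first 2 digits = 84, minutes = 19.088; 84 + 19.088/60 = 84.318133
  N ⇒ keep positive
  λ: degrees = first 3 digits = 145, minutes = 7.6934; 145 + 7.6934/60 = 145.128223
  E → positive
Point 4:
  Latitude: degrees = first 2 digits = 50, minutes = 6.9572; 50 + 6.9572/60 = 50.115953
  N ⇒ keep positive
  λ: split at 3 digits → 085° and 42.04059′; 85 + 42.04059/60 = 85.700677
  W → negative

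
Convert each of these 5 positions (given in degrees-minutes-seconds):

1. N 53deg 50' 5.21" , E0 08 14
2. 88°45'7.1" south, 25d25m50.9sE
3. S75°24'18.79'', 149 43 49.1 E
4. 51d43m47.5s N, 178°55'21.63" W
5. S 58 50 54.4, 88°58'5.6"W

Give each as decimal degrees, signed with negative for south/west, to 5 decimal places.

Point 1:
  φ: 53° + 50/60 + 5.21/3600 = 53 + 0.833333 + 0.001447 = 53.834781
  N → positive
  λ: 8′ + 14″ = 8.23333′; 0 + 8.23333/60 = 0.137222
  E ⇒ keep positive
Point 2:
  Lat: 88 + 45/60 + 7.1/3600 = 88.751972
  S ⇒ negate
  Lon: 25° + 25/60 + 50.9/3600 = 25 + 0.416667 + 0.014139 = 25.430806
  E ⇒ keep positive
Point 3:
  φ: 24′ + 18.79″ = 24.31317′; 75 + 24.31317/60 = 75.405219
  S ⇒ negate
  Longitude: 149 + 43/60 + 49.1/3600 = 149.730306
  E → positive
Point 4:
  Lat: 43′ + 47.5″ = 43.79167′; 51 + 43.79167/60 = 51.729861
  N ⇒ keep positive
  λ: 178° + 55/60 + 21.63/3600 = 178 + 0.916667 + 0.006008 = 178.922675
  W ⇒ negate
Point 5:
  Lat: 58 + 50/60 + 54.4/3600 = 58.848444
  S → negative
  Longitude: 88 + 58/60 + 5.6/3600 = 88.968222
  hemisphere W, so the sign is −

1. 53.83478, 0.13722
2. -88.75197, 25.43081
3. -75.40522, 149.73031
4. 51.72986, -178.92268
5. -58.84844, -88.96822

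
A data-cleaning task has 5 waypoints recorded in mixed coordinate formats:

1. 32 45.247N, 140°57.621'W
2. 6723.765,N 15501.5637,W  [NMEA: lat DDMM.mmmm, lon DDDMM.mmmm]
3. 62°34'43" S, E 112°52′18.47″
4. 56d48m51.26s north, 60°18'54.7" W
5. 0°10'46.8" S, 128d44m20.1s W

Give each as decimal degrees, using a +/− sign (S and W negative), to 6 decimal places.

1. 32.754117, -140.960350
2. 67.396083, -155.026062
3. -62.578611, 112.871797
4. 56.814239, -60.315194
5. -0.179667, -128.738917

Point 1:
  φ: 45.247′ = 0.754117°; total 32.7541167
  N ⇒ keep positive
  Longitude: 140 + 57.621/60 = 140.9603500
  hemisphere W, so the sign is −
Point 2:
  Latitude: degrees = first 2 digits = 67, minutes = 23.765; 67 + 23.765/60 = 67.3960833
  N → positive
  Longitude: degrees = first 3 digits = 155, minutes = 1.5637; 155 + 1.5637/60 = 155.0260617
  hemisphere W, so the sign is −
Point 3:
  φ: 34′ + 43″ = 34.71667′; 62 + 34.71667/60 = 62.5786111
  hemisphere S, so the sign is −
  Lon: 112° + 52/60 + 18.47/3600 = 112 + 0.866667 + 0.005131 = 112.8717972
  E ⇒ keep positive
Point 4:
  Latitude: 48′ + 51.26″ = 48.85433′; 56 + 48.85433/60 = 56.8142389
  N → positive
  λ: 18′ + 54.7″ = 18.91167′; 60 + 18.91167/60 = 60.3151944
  hemisphere W, so the sign is −
Point 5:
  Lat: 10′ + 46.8″ = 10.78000′; 0 + 10.78000/60 = 0.1796667
  hemisphere S, so the sign is −
  Lon: 44′ + 20.1″ = 44.33500′; 128 + 44.33500/60 = 128.7389167
  W ⇒ negate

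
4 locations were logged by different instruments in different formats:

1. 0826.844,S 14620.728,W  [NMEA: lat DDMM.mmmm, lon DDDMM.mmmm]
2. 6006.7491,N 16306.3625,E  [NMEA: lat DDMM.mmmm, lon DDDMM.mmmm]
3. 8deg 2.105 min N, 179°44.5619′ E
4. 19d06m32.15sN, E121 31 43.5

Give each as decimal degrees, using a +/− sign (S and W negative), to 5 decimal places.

Point 1:
  Lat: degrees = first 2 digits = 8, minutes = 26.844; 8 + 26.844/60 = 8.447400
  hemisphere S, so the sign is −
  Lon: degrees = first 3 digits = 146, minutes = 20.728; 146 + 20.728/60 = 146.345467
  W ⇒ negate
Point 2:
  φ: split at 2 digits → 60° and 6.7491′; 60 + 6.7491/60 = 60.112485
  N → positive
  Lon: degrees = first 3 digits = 163, minutes = 6.3625; 163 + 6.3625/60 = 163.106042
  E ⇒ keep positive
Point 3:
  Lat: 2.105′ = 0.035083°; total 8.035083
  N ⇒ keep positive
  λ: 44.5619′ = 0.742698°; total 179.742698
  E ⇒ keep positive
Point 4:
  Latitude: 19 + 6/60 + 32.15/3600 = 19.108931
  N → positive
  Longitude: 121 + 31/60 + 43.5/3600 = 121.528750
  E → positive

1. -8.44740, -146.34547
2. 60.11249, 163.10604
3. 8.03508, 179.74270
4. 19.10893, 121.52875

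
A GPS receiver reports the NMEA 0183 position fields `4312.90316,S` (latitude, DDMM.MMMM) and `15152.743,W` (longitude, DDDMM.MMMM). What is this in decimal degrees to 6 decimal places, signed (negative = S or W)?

-43.215053, -151.879050

Latitude: degrees = first 2 digits = 43, minutes = 12.90316; 43 + 12.90316/60 = 43.2150527
S → negative
Lon: split at 3 digits → 151° and 52.743′; 151 + 52.743/60 = 151.8790500
W → negative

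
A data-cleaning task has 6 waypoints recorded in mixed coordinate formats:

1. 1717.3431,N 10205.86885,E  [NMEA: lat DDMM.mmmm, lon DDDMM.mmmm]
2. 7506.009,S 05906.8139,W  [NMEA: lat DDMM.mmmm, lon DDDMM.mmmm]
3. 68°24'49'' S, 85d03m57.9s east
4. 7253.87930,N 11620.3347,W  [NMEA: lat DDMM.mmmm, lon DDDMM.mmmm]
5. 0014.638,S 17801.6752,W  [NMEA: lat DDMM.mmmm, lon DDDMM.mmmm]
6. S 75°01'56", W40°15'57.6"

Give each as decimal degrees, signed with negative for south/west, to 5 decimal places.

Point 1:
  φ: split at 2 digits → 17° and 17.3431′; 17 + 17.3431/60 = 17.289052
  N ⇒ keep positive
  λ: split at 3 digits → 102° and 5.86885′; 102 + 5.86885/60 = 102.097814
  E → positive
Point 2:
  Latitude: degrees = first 2 digits = 75, minutes = 6.009; 75 + 6.009/60 = 75.100150
  hemisphere S, so the sign is −
  Longitude: degrees = first 3 digits = 59, minutes = 6.8139; 59 + 6.8139/60 = 59.113565
  W ⇒ negate
Point 3:
  φ: 24′ + 49″ = 24.81667′; 68 + 24.81667/60 = 68.413611
  S ⇒ negate
  Longitude: 85 + 3/60 + 57.9/3600 = 85.066083
  E → positive
Point 4:
  Latitude: degrees = first 2 digits = 72, minutes = 53.8793; 72 + 53.8793/60 = 72.897988
  N → positive
  λ: split at 3 digits → 116° and 20.3347′; 116 + 20.3347/60 = 116.338912
  W ⇒ negate
Point 5:
  Lat: degrees = first 2 digits = 0, minutes = 14.638; 0 + 14.638/60 = 0.243967
  hemisphere S, so the sign is −
  Longitude: split at 3 digits → 178° and 1.6752′; 178 + 1.6752/60 = 178.027920
  W ⇒ negate
Point 6:
  Lat: 1′ + 56″ = 1.93333′; 75 + 1.93333/60 = 75.032222
  S → negative
  Longitude: 15′ + 57.6″ = 15.96000′; 40 + 15.96000/60 = 40.266000
  hemisphere W, so the sign is −

1. 17.28905, 102.09781
2. -75.10015, -59.11357
3. -68.41361, 85.06608
4. 72.89799, -116.33891
5. -0.24397, -178.02792
6. -75.03222, -40.26600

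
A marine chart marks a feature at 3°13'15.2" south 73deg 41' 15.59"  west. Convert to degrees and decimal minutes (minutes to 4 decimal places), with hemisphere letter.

φ: seconds/60 = 0.25333; minutes = 13 + 0.25333 = 13.253333
λ: 41 + 15.59/60 = 41.259833′

3° 13.2533′ S, 73° 41.2598′ W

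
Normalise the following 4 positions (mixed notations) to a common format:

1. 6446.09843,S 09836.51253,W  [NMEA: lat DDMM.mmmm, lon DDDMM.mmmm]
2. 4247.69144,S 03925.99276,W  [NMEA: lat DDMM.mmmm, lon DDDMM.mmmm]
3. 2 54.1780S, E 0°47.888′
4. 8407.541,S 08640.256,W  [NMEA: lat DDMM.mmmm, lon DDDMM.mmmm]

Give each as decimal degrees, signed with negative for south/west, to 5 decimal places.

Point 1:
  φ: split at 2 digits → 64° and 46.09843′; 64 + 46.09843/60 = 64.768307
  S ⇒ negate
  Lon: split at 3 digits → 098° and 36.51253′; 98 + 36.51253/60 = 98.608542
  hemisphere W, so the sign is −
Point 2:
  Lat: degrees = first 2 digits = 42, minutes = 47.69144; 42 + 47.69144/60 = 42.794857
  hemisphere S, so the sign is −
  Lon: split at 3 digits → 039° and 25.99276′; 39 + 25.99276/60 = 39.433213
  W ⇒ negate
Point 3:
  Latitude: 54.178′ = 0.902967°; total 2.902967
  S → negative
  Lon: 0 + 47.888/60 = 0.798133
  E ⇒ keep positive
Point 4:
  Latitude: split at 2 digits → 84° and 7.541′; 84 + 7.541/60 = 84.125683
  hemisphere S, so the sign is −
  Longitude: split at 3 digits → 086° and 40.256′; 86 + 40.256/60 = 86.670933
  W ⇒ negate

1. -64.76831, -98.60854
2. -42.79486, -39.43321
3. -2.90297, 0.79813
4. -84.12568, -86.67093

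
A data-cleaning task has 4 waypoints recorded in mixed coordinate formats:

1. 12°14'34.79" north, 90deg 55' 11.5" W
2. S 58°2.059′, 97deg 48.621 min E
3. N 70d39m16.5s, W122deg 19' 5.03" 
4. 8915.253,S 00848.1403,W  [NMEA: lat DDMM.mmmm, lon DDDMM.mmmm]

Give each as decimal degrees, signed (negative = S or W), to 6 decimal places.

1. 12.242997, -90.919861
2. -58.034317, 97.810350
3. 70.654583, -122.318064
4. -89.254217, -8.802338

Point 1:
  Lat: 12° + 14/60 + 34.79/3600 = 12 + 0.233333 + 0.009664 = 12.2429972
  N ⇒ keep positive
  λ: 55′ + 11.5″ = 55.19167′; 90 + 55.19167/60 = 90.9198611
  W → negative
Point 2:
  φ: 58 + 2.059/60 = 58.0343167
  hemisphere S, so the sign is −
  Lon: 97 + 48.621/60 = 97.8103500
  E → positive
Point 3:
  φ: 70° + 39/60 + 16.5/3600 = 70 + 0.650000 + 0.004583 = 70.6545833
  N ⇒ keep positive
  Longitude: 122 + 19/60 + 5.03/3600 = 122.3180639
  W → negative
Point 4:
  φ: degrees = first 2 digits = 89, minutes = 15.253; 89 + 15.253/60 = 89.2542167
  hemisphere S, so the sign is −
  λ: degrees = first 3 digits = 8, minutes = 48.1403; 8 + 48.1403/60 = 8.8023383
  W → negative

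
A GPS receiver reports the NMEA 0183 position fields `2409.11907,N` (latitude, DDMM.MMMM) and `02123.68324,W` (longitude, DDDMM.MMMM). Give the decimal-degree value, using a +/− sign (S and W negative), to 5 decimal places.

φ: degrees = first 2 digits = 24, minutes = 9.11907; 24 + 9.11907/60 = 24.151985
N ⇒ keep positive
λ: split at 3 digits → 021° and 23.68324′; 21 + 23.68324/60 = 21.394721
hemisphere W, so the sign is −

24.15198, -21.39472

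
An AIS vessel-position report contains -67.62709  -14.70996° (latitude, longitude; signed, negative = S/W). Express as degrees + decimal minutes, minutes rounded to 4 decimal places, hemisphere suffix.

Latitude is negative → S; |value| = 67.627090
φ: minutes = (67.627090 − 67) × 60 = 37.625400
Longitude is negative → W; |value| = 14.709960
λ: 14° + 0.709960 × 60 = 14° 42.597600′

67° 37.6254′ S, 14° 42.5976′ W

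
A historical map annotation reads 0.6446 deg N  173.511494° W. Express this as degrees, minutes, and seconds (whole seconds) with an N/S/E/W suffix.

Latitude: 0.644600° → 38.67600′; 0.67600 × 60 = 40.56″
Longitude: 0.511494 × 60 = 30.68964′ → 30′, remainder × 60 = 41.38″

0°38′41″ N, 173°30′41″ W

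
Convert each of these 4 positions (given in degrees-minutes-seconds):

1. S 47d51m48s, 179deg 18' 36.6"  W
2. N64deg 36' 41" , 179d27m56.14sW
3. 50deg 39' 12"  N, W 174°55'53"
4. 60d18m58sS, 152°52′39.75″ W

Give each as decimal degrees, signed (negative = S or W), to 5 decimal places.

1. -47.86333, -179.31017
2. 64.61139, -179.46559
3. 50.65333, -174.93139
4. -60.31611, -152.87771

Point 1:
  φ: 47° + 51/60 + 48/3600 = 47 + 0.850000 + 0.013333 = 47.863333
  S ⇒ negate
  Lon: 179° + 18/60 + 36.6/3600 = 179 + 0.300000 + 0.010167 = 179.310167
  W ⇒ negate
Point 2:
  φ: 36′ + 41″ = 36.68333′; 64 + 36.68333/60 = 64.611389
  N ⇒ keep positive
  Longitude: 179° + 27/60 + 56.14/3600 = 179 + 0.450000 + 0.015594 = 179.465594
  W → negative
Point 3:
  Lat: 50 + 39/60 + 12/3600 = 50.653333
  N ⇒ keep positive
  Longitude: 55′ + 53″ = 55.88333′; 174 + 55.88333/60 = 174.931389
  W → negative
Point 4:
  φ: 60 + 18/60 + 58/3600 = 60.316111
  S ⇒ negate
  Lon: 152 + 52/60 + 39.75/3600 = 152.877708
  hemisphere W, so the sign is −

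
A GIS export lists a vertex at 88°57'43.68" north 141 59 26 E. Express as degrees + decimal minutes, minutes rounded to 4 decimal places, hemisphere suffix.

Lat: 57 + 43.68/60 = 57.728000′
λ: 59 + 26/60 = 59.433333′

88° 57.7280′ N, 141° 59.4333′ E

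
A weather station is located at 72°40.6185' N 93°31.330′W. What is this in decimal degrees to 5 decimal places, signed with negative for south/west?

72.67698, -93.52217

Lat: 72 + 40.6185/60 = 72.676975
N ⇒ keep positive
λ: 93 + 31.33/60 = 93.522167
hemisphere W, so the sign is −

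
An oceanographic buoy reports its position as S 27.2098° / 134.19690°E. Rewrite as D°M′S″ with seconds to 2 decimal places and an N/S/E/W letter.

Latitude: 0.209800 × 60 = 12.58800′ → 12′, remainder × 60 = 35.2800″
Lon: 0.196900 × 60 = 11.81400′ → 11′, remainder × 60 = 48.8400″

27°12′35.28″ S, 134°11′48.84″ E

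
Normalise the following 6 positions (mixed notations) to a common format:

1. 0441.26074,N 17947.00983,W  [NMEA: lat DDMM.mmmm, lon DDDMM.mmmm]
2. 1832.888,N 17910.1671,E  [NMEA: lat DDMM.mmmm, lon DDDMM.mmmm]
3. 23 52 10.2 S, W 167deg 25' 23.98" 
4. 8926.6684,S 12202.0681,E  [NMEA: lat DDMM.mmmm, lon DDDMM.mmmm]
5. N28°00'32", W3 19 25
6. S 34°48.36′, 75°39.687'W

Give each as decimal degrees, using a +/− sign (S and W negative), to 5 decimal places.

1. 4.68768, -179.78350
2. 18.54813, 179.16945
3. -23.86950, -167.42333
4. -89.44447, 122.03447
5. 28.00889, -3.32361
6. -34.80600, -75.66145

Point 1:
  Latitude: split at 2 digits → 04° and 41.26074′; 4 + 41.26074/60 = 4.687679
  N ⇒ keep positive
  Lon: split at 3 digits → 179° and 47.00983′; 179 + 47.00983/60 = 179.783497
  W ⇒ negate
Point 2:
  Lat: split at 2 digits → 18° and 32.888′; 18 + 32.888/60 = 18.548133
  N → positive
  Longitude: degrees = first 3 digits = 179, minutes = 10.1671; 179 + 10.1671/60 = 179.169452
  E ⇒ keep positive
Point 3:
  Lat: 23 + 52/60 + 10.2/3600 = 23.869500
  hemisphere S, so the sign is −
  λ: 167° + 25/60 + 23.98/3600 = 167 + 0.416667 + 0.006661 = 167.423328
  hemisphere W, so the sign is −
Point 4:
  Lat: split at 2 digits → 89° and 26.6684′; 89 + 26.6684/60 = 89.444473
  hemisphere S, so the sign is −
  Longitude: degrees = first 3 digits = 122, minutes = 2.0681; 122 + 2.0681/60 = 122.034468
  E → positive
Point 5:
  Latitude: 28 + 0/60 + 32/3600 = 28.008889
  N → positive
  Longitude: 3° + 19/60 + 25/3600 = 3 + 0.316667 + 0.006944 = 3.323611
  hemisphere W, so the sign is −
Point 6:
  Lat: 48.36′ = 0.806000°; total 34.806000
  hemisphere S, so the sign is −
  Lon: 75 + 39.687/60 = 75.661450
  hemisphere W, so the sign is −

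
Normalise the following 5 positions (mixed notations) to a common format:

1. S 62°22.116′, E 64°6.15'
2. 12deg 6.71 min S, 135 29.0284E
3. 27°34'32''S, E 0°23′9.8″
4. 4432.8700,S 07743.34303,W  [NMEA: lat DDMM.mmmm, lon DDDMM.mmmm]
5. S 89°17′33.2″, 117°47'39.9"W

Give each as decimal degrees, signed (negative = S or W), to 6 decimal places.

1. -62.368600, 64.102500
2. -12.111833, 135.483807
3. -27.575556, 0.386056
4. -44.547833, -77.722384
5. -89.292556, -117.794417

Point 1:
  Lat: 22.116′ = 0.368600°; total 62.3686000
  S → negative
  Lon: 64 + 6.15/60 = 64.1025000
  E ⇒ keep positive
Point 2:
  Lat: 6.71′ = 0.111833°; total 12.1118333
  hemisphere S, so the sign is −
  Lon: 135 + 29.0284/60 = 135.4838067
  E → positive
Point 3:
  Lat: 27 + 34/60 + 32/3600 = 27.5755556
  hemisphere S, so the sign is −
  λ: 0° + 23/60 + 9.8/3600 = 0 + 0.383333 + 0.002722 = 0.3860556
  E ⇒ keep positive
Point 4:
  Lat: degrees = first 2 digits = 44, minutes = 32.87; 44 + 32.87/60 = 44.5478333
  hemisphere S, so the sign is −
  λ: split at 3 digits → 077° and 43.34303′; 77 + 43.34303/60 = 77.7223838
  W → negative
Point 5:
  φ: 89° + 17/60 + 33.2/3600 = 89 + 0.283333 + 0.009222 = 89.2925556
  S → negative
  Lon: 117° + 47/60 + 39.9/3600 = 117 + 0.783333 + 0.011083 = 117.7944167
  hemisphere W, so the sign is −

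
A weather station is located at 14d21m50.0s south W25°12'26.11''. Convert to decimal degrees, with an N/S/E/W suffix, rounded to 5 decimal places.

φ: 14° + 21/60 + 50/3600 = 14 + 0.350000 + 0.013889 = 14.363889
Longitude: 25° + 12/60 + 26.11/3600 = 25 + 0.200000 + 0.007253 = 25.207253

14.36389° S, 25.20725° W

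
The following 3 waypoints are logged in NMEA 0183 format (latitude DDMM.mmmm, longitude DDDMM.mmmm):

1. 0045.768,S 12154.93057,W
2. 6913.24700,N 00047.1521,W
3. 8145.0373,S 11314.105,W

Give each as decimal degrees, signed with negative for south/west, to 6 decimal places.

Point 1:
  Latitude: split at 2 digits → 00° and 45.768′; 0 + 45.768/60 = 0.7628000
  S → negative
  λ: degrees = first 3 digits = 121, minutes = 54.93057; 121 + 54.93057/60 = 121.9155095
  hemisphere W, so the sign is −
Point 2:
  Lat: split at 2 digits → 69° and 13.247′; 69 + 13.247/60 = 69.2207833
  N ⇒ keep positive
  Lon: split at 3 digits → 000° and 47.1521′; 0 + 47.1521/60 = 0.7858683
  W → negative
Point 3:
  Lat: degrees = first 2 digits = 81, minutes = 45.0373; 81 + 45.0373/60 = 81.7506217
  S ⇒ negate
  Lon: split at 3 digits → 113° and 14.105′; 113 + 14.105/60 = 113.2350833
  W ⇒ negate

1. -0.762800, -121.915510
2. 69.220783, -0.785868
3. -81.750622, -113.235083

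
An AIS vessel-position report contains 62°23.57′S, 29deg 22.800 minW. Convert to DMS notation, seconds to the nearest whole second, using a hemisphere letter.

62°23′34″ S, 29°22′48″ W

φ: fractional minutes 0.57000 × 60 = 34.20″
Lon: fractional minutes 0.80000 × 60 = 48.00″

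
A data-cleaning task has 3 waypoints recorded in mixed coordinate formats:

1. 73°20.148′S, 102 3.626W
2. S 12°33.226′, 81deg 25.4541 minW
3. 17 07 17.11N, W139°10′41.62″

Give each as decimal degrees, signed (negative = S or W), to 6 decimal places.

1. -73.335800, -102.060433
2. -12.553767, -81.424235
3. 17.121419, -139.178228

Point 1:
  φ: 20.148′ = 0.335800°; total 73.3358000
  S ⇒ negate
  λ: 3.626′ = 0.060433°; total 102.0604333
  W → negative
Point 2:
  φ: 12 + 33.226/60 = 12.5537667
  S ⇒ negate
  λ: 25.4541′ = 0.424235°; total 81.4242350
  W → negative
Point 3:
  Latitude: 17° + 7/60 + 17.11/3600 = 17 + 0.116667 + 0.004753 = 17.1214194
  N → positive
  Lon: 10′ + 41.62″ = 10.69367′; 139 + 10.69367/60 = 139.1782278
  W → negative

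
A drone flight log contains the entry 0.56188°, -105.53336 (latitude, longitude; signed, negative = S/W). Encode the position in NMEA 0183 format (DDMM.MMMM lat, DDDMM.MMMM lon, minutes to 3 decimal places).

0033.713,N / 10532.002,W

φ: fractional part 0.561880 → 33.71280 minutes
Longitude is negative → W; |value| = 105.533360
Lon: 105° + 0.533360 × 60 = 105° 32.00160′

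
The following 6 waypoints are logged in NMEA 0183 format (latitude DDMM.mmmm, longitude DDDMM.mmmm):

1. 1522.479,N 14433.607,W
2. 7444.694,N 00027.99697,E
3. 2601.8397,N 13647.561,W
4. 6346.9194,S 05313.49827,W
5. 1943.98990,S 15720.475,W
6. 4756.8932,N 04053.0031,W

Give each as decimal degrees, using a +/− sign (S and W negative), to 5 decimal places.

Point 1:
  Lat: degrees = first 2 digits = 15, minutes = 22.479; 15 + 22.479/60 = 15.374650
  N ⇒ keep positive
  λ: degrees = first 3 digits = 144, minutes = 33.607; 144 + 33.607/60 = 144.560117
  W ⇒ negate
Point 2:
  Latitude: degrees = first 2 digits = 74, minutes = 44.694; 74 + 44.694/60 = 74.744900
  N ⇒ keep positive
  Lon: degrees = first 3 digits = 0, minutes = 27.99697; 0 + 27.99697/60 = 0.466616
  E → positive
Point 3:
  Lat: degrees = first 2 digits = 26, minutes = 1.8397; 26 + 1.8397/60 = 26.030662
  N ⇒ keep positive
  λ: degrees = first 3 digits = 136, minutes = 47.561; 136 + 47.561/60 = 136.792683
  hemisphere W, so the sign is −
Point 4:
  φ: split at 2 digits → 63° and 46.9194′; 63 + 46.9194/60 = 63.781990
  S → negative
  λ: split at 3 digits → 053° and 13.49827′; 53 + 13.49827/60 = 53.224971
  W ⇒ negate
Point 5:
  Lat: split at 2 digits → 19° and 43.9899′; 19 + 43.9899/60 = 19.733165
  S ⇒ negate
  λ: split at 3 digits → 157° and 20.475′; 157 + 20.475/60 = 157.341250
  W → negative
Point 6:
  φ: split at 2 digits → 47° and 56.8932′; 47 + 56.8932/60 = 47.948220
  N → positive
  λ: degrees = first 3 digits = 40, minutes = 53.0031; 40 + 53.0031/60 = 40.883385
  W → negative

1. 15.37465, -144.56012
2. 74.74490, 0.46662
3. 26.03066, -136.79268
4. -63.78199, -53.22497
5. -19.73317, -157.34125
6. 47.94822, -40.88339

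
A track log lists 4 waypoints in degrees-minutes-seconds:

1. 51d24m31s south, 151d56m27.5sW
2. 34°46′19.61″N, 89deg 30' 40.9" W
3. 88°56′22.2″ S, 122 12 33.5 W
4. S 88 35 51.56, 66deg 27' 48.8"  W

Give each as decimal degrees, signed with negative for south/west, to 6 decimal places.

1. -51.408611, -151.940972
2. 34.772114, -89.511361
3. -88.939500, -122.209306
4. -88.597656, -66.463556

Point 1:
  Latitude: 24′ + 31″ = 24.51667′; 51 + 24.51667/60 = 51.4086111
  S ⇒ negate
  Lon: 56′ + 27.5″ = 56.45833′; 151 + 56.45833/60 = 151.9409722
  W ⇒ negate
Point 2:
  Lat: 34 + 46/60 + 19.61/3600 = 34.7721139
  N → positive
  λ: 89° + 30/60 + 40.9/3600 = 89 + 0.500000 + 0.011361 = 89.5113611
  W ⇒ negate
Point 3:
  φ: 88 + 56/60 + 22.2/3600 = 88.9395000
  S ⇒ negate
  Lon: 122° + 12/60 + 33.5/3600 = 122 + 0.200000 + 0.009306 = 122.2093056
  W → negative
Point 4:
  Lat: 88 + 35/60 + 51.56/3600 = 88.5976556
  S → negative
  Longitude: 66 + 27/60 + 48.8/3600 = 66.4635556
  W → negative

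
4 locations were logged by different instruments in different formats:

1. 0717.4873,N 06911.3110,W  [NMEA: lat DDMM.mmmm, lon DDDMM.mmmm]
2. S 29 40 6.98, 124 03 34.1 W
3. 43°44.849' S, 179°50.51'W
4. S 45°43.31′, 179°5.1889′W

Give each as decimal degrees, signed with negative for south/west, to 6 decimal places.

1. 7.291455, -69.188517
2. -29.668606, -124.059472
3. -43.747483, -179.841833
4. -45.721833, -179.086482

Point 1:
  Latitude: split at 2 digits → 07° and 17.4873′; 7 + 17.4873/60 = 7.2914550
  N → positive
  λ: degrees = first 3 digits = 69, minutes = 11.311; 69 + 11.311/60 = 69.1885167
  hemisphere W, so the sign is −
Point 2:
  φ: 29° + 40/60 + 6.98/3600 = 29 + 0.666667 + 0.001939 = 29.6686056
  S → negative
  Longitude: 124 + 3/60 + 34.1/3600 = 124.0594722
  W ⇒ negate
Point 3:
  Lat: 44.849′ = 0.747483°; total 43.7474833
  S → negative
  Lon: 179 + 50.51/60 = 179.8418333
  W → negative
Point 4:
  Latitude: 43.31′ = 0.721833°; total 45.7218333
  hemisphere S, so the sign is −
  Lon: 179 + 5.1889/60 = 179.0864817
  W ⇒ negate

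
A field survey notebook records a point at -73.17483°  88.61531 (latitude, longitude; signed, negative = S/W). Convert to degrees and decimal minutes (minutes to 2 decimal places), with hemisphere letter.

73° 10.49′ S, 88° 36.92′ E

Latitude is negative → S; |value| = 73.174830
Lat: 73° + 0.174830 × 60 = 73° 10.4898′
Lon: fractional part 0.615310 → 36.9186 minutes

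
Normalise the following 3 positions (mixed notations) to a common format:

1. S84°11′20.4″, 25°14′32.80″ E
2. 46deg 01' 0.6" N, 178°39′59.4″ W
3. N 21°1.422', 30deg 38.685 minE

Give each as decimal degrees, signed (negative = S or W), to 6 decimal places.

1. -84.189000, 25.242444
2. 46.016833, -178.666500
3. 21.023700, 30.644750

Point 1:
  Lat: 11′ + 20.4″ = 11.34000′; 84 + 11.34000/60 = 84.1890000
  hemisphere S, so the sign is −
  Longitude: 14′ + 32.8″ = 14.54667′; 25 + 14.54667/60 = 25.2424444
  E → positive
Point 2:
  φ: 1′ + 0.6″ = 1.01000′; 46 + 1.01000/60 = 46.0168333
  N ⇒ keep positive
  Lon: 178° + 39/60 + 59.4/3600 = 178 + 0.650000 + 0.016500 = 178.6665000
  W → negative
Point 3:
  Lat: 1.422′ = 0.023700°; total 21.0237000
  N ⇒ keep positive
  λ: 38.685′ = 0.644750°; total 30.6447500
  E ⇒ keep positive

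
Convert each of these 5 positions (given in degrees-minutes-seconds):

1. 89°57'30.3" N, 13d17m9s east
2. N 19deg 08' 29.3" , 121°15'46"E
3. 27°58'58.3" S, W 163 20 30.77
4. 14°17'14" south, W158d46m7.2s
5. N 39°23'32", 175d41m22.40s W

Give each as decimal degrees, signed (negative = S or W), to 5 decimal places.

1. 89.95842, 13.28583
2. 19.14147, 121.26278
3. -27.98286, -163.34188
4. -14.28722, -158.76867
5. 39.39222, -175.68956

Point 1:
  Lat: 89° + 57/60 + 30.3/3600 = 89 + 0.950000 + 0.008417 = 89.958417
  N → positive
  λ: 13 + 17/60 + 9/3600 = 13.285833
  E → positive
Point 2:
  Lat: 19° + 8/60 + 29.3/3600 = 19 + 0.133333 + 0.008139 = 19.141472
  N → positive
  λ: 121 + 15/60 + 46/3600 = 121.262778
  E → positive
Point 3:
  Latitude: 27 + 58/60 + 58.3/3600 = 27.982861
  S → negative
  λ: 20′ + 30.77″ = 20.51283′; 163 + 20.51283/60 = 163.341881
  W ⇒ negate
Point 4:
  Lat: 17′ + 14″ = 17.23333′; 14 + 17.23333/60 = 14.287222
  hemisphere S, so the sign is −
  Lon: 46′ + 7.2″ = 46.12000′; 158 + 46.12000/60 = 158.768667
  W → negative
Point 5:
  Latitude: 39 + 23/60 + 32/3600 = 39.392222
  N ⇒ keep positive
  Longitude: 175° + 41/60 + 22.4/3600 = 175 + 0.683333 + 0.006222 = 175.689556
  hemisphere W, so the sign is −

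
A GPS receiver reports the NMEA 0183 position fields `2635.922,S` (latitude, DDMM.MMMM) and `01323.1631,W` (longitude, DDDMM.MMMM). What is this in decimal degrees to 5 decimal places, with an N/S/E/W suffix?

26.59870° S, 13.38605° W

φ: degrees = first 2 digits = 26, minutes = 35.922; 26 + 35.922/60 = 26.598700
Lon: split at 3 digits → 013° and 23.1631′; 13 + 23.1631/60 = 13.386052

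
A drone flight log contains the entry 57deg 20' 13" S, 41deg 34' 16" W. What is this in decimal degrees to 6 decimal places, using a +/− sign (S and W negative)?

-57.336944, -41.571111

Latitude: 57 + 20/60 + 13/3600 = 57.3369444
hemisphere S, so the sign is −
Lon: 41 + 34/60 + 16/3600 = 41.5711111
hemisphere W, so the sign is −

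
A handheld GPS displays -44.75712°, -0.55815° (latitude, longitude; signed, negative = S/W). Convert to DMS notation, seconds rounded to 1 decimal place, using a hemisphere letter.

Latitude is negative → S; |value| = 44.757120
Lat: 0.757120 × 60 = 45.42720′ → 45′, remainder × 60 = 25.632″
Longitude is negative → W; |value| = 0.558150
Lon: 0.558150 × 60 = 33.48900′ → 33′, remainder × 60 = 29.340″

44°45′25.6″ S, 0°33′29.3″ W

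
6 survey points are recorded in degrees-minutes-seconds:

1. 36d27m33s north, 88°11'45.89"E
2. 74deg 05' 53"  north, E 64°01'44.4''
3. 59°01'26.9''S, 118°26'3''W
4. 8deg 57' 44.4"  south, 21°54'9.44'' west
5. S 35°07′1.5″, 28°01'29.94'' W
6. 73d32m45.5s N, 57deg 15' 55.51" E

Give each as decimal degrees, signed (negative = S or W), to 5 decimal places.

1. 36.45917, 88.19608
2. 74.09806, 64.02900
3. -59.02414, -118.43417
4. -8.96233, -21.90262
5. -35.11708, -28.02498
6. 73.54597, 57.26542

Point 1:
  Lat: 36° + 27/60 + 33/3600 = 36 + 0.450000 + 0.009167 = 36.459167
  N ⇒ keep positive
  Lon: 11′ + 45.89″ = 11.76483′; 88 + 11.76483/60 = 88.196081
  E → positive
Point 2:
  Latitude: 74 + 5/60 + 53/3600 = 74.098056
  N ⇒ keep positive
  λ: 64° + 1/60 + 44.4/3600 = 64 + 0.016667 + 0.012333 = 64.029000
  E → positive
Point 3:
  Lat: 59 + 1/60 + 26.9/3600 = 59.024139
  S → negative
  Lon: 26′ + 3″ = 26.05000′; 118 + 26.05000/60 = 118.434167
  hemisphere W, so the sign is −
Point 4:
  φ: 57′ + 44.4″ = 57.74000′; 8 + 57.74000/60 = 8.962333
  hemisphere S, so the sign is −
  Lon: 21° + 54/60 + 9.44/3600 = 21 + 0.900000 + 0.002622 = 21.902622
  hemisphere W, so the sign is −
Point 5:
  φ: 35 + 7/60 + 1.5/3600 = 35.117083
  S → negative
  Longitude: 28 + 1/60 + 29.94/3600 = 28.024983
  hemisphere W, so the sign is −
Point 6:
  Latitude: 73° + 32/60 + 45.5/3600 = 73 + 0.533333 + 0.012639 = 73.545972
  N ⇒ keep positive
  Longitude: 15′ + 55.51″ = 15.92517′; 57 + 15.92517/60 = 57.265419
  E ⇒ keep positive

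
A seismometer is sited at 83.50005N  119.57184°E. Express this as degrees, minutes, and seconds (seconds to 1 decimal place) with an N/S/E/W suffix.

φ: 0.500050° → 30.00300′; 0.00300 × 60 = 0.180″
Longitude: 0.571840 × 60 = 34.31040′ → 34′, remainder × 60 = 18.624″

83°30′0.2″ N, 119°34′18.6″ E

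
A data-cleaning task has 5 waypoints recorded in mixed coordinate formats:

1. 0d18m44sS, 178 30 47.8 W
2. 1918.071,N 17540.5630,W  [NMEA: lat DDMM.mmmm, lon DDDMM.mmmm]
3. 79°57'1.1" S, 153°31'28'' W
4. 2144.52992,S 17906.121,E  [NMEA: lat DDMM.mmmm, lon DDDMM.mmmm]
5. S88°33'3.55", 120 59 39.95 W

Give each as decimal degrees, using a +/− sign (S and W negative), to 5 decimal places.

1. -0.31222, -178.51328
2. 19.30118, -175.67605
3. -79.95031, -153.52444
4. -21.74217, 179.10202
5. -88.55099, -120.99443

Point 1:
  Latitude: 0° + 18/60 + 44/3600 = 0 + 0.300000 + 0.012222 = 0.312222
  S → negative
  Longitude: 178 + 30/60 + 47.8/3600 = 178.513278
  hemisphere W, so the sign is −
Point 2:
  Latitude: degrees = first 2 digits = 19, minutes = 18.071; 19 + 18.071/60 = 19.301183
  N ⇒ keep positive
  Longitude: split at 3 digits → 175° and 40.563′; 175 + 40.563/60 = 175.676050
  hemisphere W, so the sign is −
Point 3:
  Lat: 79° + 57/60 + 1.1/3600 = 79 + 0.950000 + 0.000306 = 79.950306
  S → negative
  Lon: 31′ + 28″ = 31.46667′; 153 + 31.46667/60 = 153.524444
  W → negative
Point 4:
  Lat: degrees = first 2 digits = 21, minutes = 44.52992; 21 + 44.52992/60 = 21.742165
  hemisphere S, so the sign is −
  Lon: split at 3 digits → 179° and 6.121′; 179 + 6.121/60 = 179.102017
  E → positive
Point 5:
  φ: 88° + 33/60 + 3.55/3600 = 88 + 0.550000 + 0.000986 = 88.550986
  S → negative
  Longitude: 120 + 59/60 + 39.95/3600 = 120.994431
  W → negative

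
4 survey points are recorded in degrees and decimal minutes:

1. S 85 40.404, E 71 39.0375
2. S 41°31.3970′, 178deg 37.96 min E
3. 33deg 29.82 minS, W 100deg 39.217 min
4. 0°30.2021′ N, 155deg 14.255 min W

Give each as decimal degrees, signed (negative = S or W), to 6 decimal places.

1. -85.673400, 71.650625
2. -41.523283, 178.632667
3. -33.497000, -100.653617
4. 0.503368, -155.237583

Point 1:
  Lat: 85 + 40.404/60 = 85.6734000
  hemisphere S, so the sign is −
  λ: 39.0375′ = 0.650625°; total 71.6506250
  E ⇒ keep positive
Point 2:
  φ: 41 + 31.397/60 = 41.5232833
  hemisphere S, so the sign is −
  Longitude: 37.96′ = 0.632667°; total 178.6326667
  E ⇒ keep positive
Point 3:
  φ: 33 + 29.82/60 = 33.4970000
  S → negative
  Lon: 100 + 39.217/60 = 100.6536167
  W ⇒ negate
Point 4:
  Lat: 0 + 30.2021/60 = 0.5033683
  N → positive
  λ: 14.255′ = 0.237583°; total 155.2375833
  hemisphere W, so the sign is −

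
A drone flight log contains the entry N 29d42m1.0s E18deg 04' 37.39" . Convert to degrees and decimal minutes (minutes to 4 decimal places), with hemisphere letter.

Latitude: seconds/60 = 0.01667; minutes = 42 + 0.01667 = 42.016667
Lon: 4 + 37.39/60 = 4.623167′

29° 42.0167′ N, 18° 4.6232′ E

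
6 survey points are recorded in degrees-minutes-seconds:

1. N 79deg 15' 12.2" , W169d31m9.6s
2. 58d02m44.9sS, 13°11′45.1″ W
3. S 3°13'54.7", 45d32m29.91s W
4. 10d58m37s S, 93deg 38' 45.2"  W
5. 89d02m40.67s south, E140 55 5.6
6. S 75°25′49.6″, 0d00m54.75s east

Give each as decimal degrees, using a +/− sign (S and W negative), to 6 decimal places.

1. 79.253389, -169.519333
2. -58.045806, -13.195861
3. -3.231861, -45.541642
4. -10.976944, -93.645889
5. -89.044631, 140.918222
6. -75.430444, 0.015208

Point 1:
  Latitude: 79 + 15/60 + 12.2/3600 = 79.2533889
  N → positive
  Longitude: 169 + 31/60 + 9.6/3600 = 169.5193333
  hemisphere W, so the sign is −
Point 2:
  Latitude: 58° + 2/60 + 44.9/3600 = 58 + 0.033333 + 0.012472 = 58.0458056
  S → negative
  λ: 11′ + 45.1″ = 11.75167′; 13 + 11.75167/60 = 13.1958611
  hemisphere W, so the sign is −
Point 3:
  φ: 13′ + 54.7″ = 13.91167′; 3 + 13.91167/60 = 3.2318611
  hemisphere S, so the sign is −
  Lon: 45 + 32/60 + 29.91/3600 = 45.5416417
  W ⇒ negate
Point 4:
  Lat: 58′ + 37″ = 58.61667′; 10 + 58.61667/60 = 10.9769444
  S → negative
  Lon: 93° + 38/60 + 45.2/3600 = 93 + 0.633333 + 0.012556 = 93.6458889
  W → negative
Point 5:
  Latitude: 2′ + 40.67″ = 2.67783′; 89 + 2.67783/60 = 89.0446306
  hemisphere S, so the sign is −
  Longitude: 140° + 55/60 + 5.6/3600 = 140 + 0.916667 + 0.001556 = 140.9182222
  E ⇒ keep positive
Point 6:
  Lat: 75 + 25/60 + 49.6/3600 = 75.4304444
  S → negative
  Lon: 0 + 0/60 + 54.75/3600 = 0.0152083
  E ⇒ keep positive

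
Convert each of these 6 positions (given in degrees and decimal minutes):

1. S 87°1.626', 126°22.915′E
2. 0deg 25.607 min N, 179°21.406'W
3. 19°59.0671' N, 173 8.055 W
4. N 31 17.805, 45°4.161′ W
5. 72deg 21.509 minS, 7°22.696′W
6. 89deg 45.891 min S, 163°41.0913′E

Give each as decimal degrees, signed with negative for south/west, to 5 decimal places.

1. -87.02710, 126.38192
2. 0.42678, -179.35677
3. 19.98445, -173.13425
4. 31.29675, -45.06935
5. -72.35848, -7.37827
6. -89.76485, 163.68486

Point 1:
  Lat: 87 + 1.626/60 = 87.027100
  S ⇒ negate
  Longitude: 22.915′ = 0.381917°; total 126.381917
  E ⇒ keep positive
Point 2:
  Latitude: 0 + 25.607/60 = 0.426783
  N ⇒ keep positive
  Longitude: 21.406′ = 0.356767°; total 179.356767
  hemisphere W, so the sign is −
Point 3:
  Latitude: 59.0671′ = 0.984452°; total 19.984452
  N → positive
  Lon: 8.055′ = 0.134250°; total 173.134250
  W ⇒ negate
Point 4:
  Latitude: 31 + 17.805/60 = 31.296750
  N → positive
  λ: 4.161′ = 0.069350°; total 45.069350
  W ⇒ negate
Point 5:
  Latitude: 72 + 21.509/60 = 72.358483
  S ⇒ negate
  Longitude: 22.696′ = 0.378267°; total 7.378267
  W → negative
Point 6:
  φ: 45.891′ = 0.764850°; total 89.764850
  S → negative
  λ: 163 + 41.0913/60 = 163.684855
  E ⇒ keep positive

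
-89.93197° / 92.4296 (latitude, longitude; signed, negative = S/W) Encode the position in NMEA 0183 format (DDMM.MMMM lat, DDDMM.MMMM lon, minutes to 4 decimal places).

Latitude is negative → S; |value| = 89.931970
Latitude: minutes = (89.931970 − 89) × 60 = 55.918200
Longitude: fractional part 0.429600 → 25.776000 minutes

8955.9182,S / 09225.7760,E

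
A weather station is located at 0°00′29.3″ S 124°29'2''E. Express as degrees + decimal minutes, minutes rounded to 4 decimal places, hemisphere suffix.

Latitude: seconds/60 = 0.48833; minutes = 0 + 0.48833 = 0.488333
Longitude: seconds/60 = 0.03333; minutes = 29 + 0.03333 = 29.033333

0° 0.4883′ S, 124° 29.0333′ E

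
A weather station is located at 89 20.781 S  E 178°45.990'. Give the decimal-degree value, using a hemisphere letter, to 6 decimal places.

φ: 20.781′ = 0.346350°; total 89.3463500
Longitude: 45.99′ = 0.766500°; total 178.7665000

89.346350° S, 178.766500° E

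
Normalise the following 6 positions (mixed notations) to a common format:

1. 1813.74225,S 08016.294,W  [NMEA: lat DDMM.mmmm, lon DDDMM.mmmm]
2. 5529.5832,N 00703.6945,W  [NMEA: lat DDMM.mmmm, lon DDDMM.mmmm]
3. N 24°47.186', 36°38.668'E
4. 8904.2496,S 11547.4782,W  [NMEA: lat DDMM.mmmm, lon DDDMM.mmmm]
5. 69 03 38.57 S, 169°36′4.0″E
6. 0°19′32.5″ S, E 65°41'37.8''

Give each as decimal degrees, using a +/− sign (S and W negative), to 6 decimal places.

Point 1:
  Lat: split at 2 digits → 18° and 13.74225′; 18 + 13.74225/60 = 18.2290375
  hemisphere S, so the sign is −
  Lon: degrees = first 3 digits = 80, minutes = 16.294; 80 + 16.294/60 = 80.2715667
  W ⇒ negate
Point 2:
  Lat: split at 2 digits → 55° and 29.5832′; 55 + 29.5832/60 = 55.4930533
  N ⇒ keep positive
  Longitude: degrees = first 3 digits = 7, minutes = 3.6945; 7 + 3.6945/60 = 7.0615750
  hemisphere W, so the sign is −
Point 3:
  Lat: 24 + 47.186/60 = 24.7864333
  N → positive
  λ: 38.668′ = 0.644467°; total 36.6444667
  E → positive
Point 4:
  Lat: split at 2 digits → 89° and 4.2496′; 89 + 4.2496/60 = 89.0708267
  S → negative
  λ: degrees = first 3 digits = 115, minutes = 47.4782; 115 + 47.4782/60 = 115.7913033
  W ⇒ negate
Point 5:
  φ: 69° + 3/60 + 38.57/3600 = 69 + 0.050000 + 0.010714 = 69.0607139
  S → negative
  Lon: 169° + 36/60 + 4/3600 = 169 + 0.600000 + 0.001111 = 169.6011111
  E → positive
Point 6:
  Lat: 19′ + 32.5″ = 19.54167′; 0 + 19.54167/60 = 0.3256944
  S ⇒ negate
  Lon: 65 + 41/60 + 37.8/3600 = 65.6938333
  E → positive

1. -18.229038, -80.271567
2. 55.493053, -7.061575
3. 24.786433, 36.644467
4. -89.070827, -115.791303
5. -69.060714, 169.601111
6. -0.325694, 65.693833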